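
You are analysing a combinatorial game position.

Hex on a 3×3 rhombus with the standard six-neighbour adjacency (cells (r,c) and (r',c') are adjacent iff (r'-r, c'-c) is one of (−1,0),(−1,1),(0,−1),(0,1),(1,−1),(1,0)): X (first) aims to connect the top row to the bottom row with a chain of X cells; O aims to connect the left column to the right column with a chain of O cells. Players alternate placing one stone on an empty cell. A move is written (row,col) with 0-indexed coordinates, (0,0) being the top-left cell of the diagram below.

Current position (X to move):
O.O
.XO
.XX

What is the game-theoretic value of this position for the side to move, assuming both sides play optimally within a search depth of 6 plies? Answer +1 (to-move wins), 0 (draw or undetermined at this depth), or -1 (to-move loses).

[O.O/.XO/.XX] X move#1: (0,1):+1/OXO/.XO/.XX*, (1,0):-1/O.O/XXO/.XX, (2,0):-1/O.O/.XO/XXX
[OXO/.XO/.XX] end (terminal -1, O#2); searched O.O/.XO/.XX to 6

value(O.O/.XO/.XX, X) = +1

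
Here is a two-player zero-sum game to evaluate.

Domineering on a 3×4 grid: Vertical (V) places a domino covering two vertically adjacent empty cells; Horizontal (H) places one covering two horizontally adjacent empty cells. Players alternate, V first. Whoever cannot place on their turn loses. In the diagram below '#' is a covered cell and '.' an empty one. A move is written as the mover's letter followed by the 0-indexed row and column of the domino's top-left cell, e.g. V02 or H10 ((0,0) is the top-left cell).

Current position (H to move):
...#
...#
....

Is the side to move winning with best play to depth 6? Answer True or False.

ply 1, H at ...#/...#/.... | H00=-1→##.#/...#/....; H01=-1→.###/...#/....; H10=+1→...#/##.#/....*; H11=+1→...#/.###/....; H20=-1→...#/...#/##..; H21=-1→...#/...#/.##.; H22=-1→...#/...#/..##
ply 2, V at ...#/##.#/.... | V02=-1→..##/####/....*; V12=-1→...#/####/..#.
ply 3, H at ..##/####/.... | H00=+1→####/####/....*; H20=+1→..##/####/##..; H21=+1→..##/####/.##.; H22=+1→..##/####/..##
ply 4: ####/####/.... is terminal -1 (V); from ...#/...#/.... depth 6

H winning at [...#/...#/....]: True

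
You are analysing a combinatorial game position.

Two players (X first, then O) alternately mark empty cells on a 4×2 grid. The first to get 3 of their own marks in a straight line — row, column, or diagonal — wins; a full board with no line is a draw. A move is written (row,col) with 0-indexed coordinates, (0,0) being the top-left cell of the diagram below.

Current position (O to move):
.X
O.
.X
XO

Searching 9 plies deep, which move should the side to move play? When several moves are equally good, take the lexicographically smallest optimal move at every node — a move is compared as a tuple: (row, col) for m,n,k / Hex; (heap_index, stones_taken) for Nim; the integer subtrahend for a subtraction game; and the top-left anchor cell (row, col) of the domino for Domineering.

p1 O@[.X/O./.X/XO]: (0,0)[OX/O./.X/XO]-1 (1,1)[.X/OO/.X/XO]+0* (2,0)[.X/O./OX/XO]-1
p2 X@[.X/OO/.X/XO]: (0,0)[XX/OO/.X/XO]+0* (2,0)[.X/OO/XX/XO]+0
p3 O@[XX/OO/.X/XO]: (2,0)[XX/OO/OX/XO]+0*
p4 X@[XX/OO/OX/XO] terminal +0; root [.X/O./.X/XO] d9

O's best at [.X/O./.X/XO]: (1,1)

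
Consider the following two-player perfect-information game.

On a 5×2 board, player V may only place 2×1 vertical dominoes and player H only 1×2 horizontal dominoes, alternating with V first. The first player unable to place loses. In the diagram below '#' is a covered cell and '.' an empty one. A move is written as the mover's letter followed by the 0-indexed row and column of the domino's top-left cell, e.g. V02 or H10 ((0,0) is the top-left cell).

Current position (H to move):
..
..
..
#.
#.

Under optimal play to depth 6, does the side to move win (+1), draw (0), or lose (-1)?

p1 H@[../../../#./#.]: H00[##/../../#./#.]-1 H10[../##/../#./#.]+1* H20[../../##/#./#.]-1
p2 V@[../##/../#./#.]: V21[../##/.#/##/#.]-1* V31[../##/../##/##]-1
p3 H@[../##/.#/##/#.]: H00[##/##/.#/##/#.]+1*
p4 V@[##/##/.#/##/#.] terminal -1; root [../../../#./#.] d6

value(../../../#./#., H) = +1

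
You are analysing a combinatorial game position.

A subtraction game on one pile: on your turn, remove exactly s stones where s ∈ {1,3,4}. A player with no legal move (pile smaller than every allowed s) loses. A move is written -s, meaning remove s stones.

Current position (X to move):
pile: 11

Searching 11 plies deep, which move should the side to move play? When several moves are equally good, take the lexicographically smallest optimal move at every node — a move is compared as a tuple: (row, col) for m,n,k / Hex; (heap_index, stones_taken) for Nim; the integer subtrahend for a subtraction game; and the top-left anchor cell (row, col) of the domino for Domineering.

X's best at [11]: -4

ply 1, X at 11 | -1=-1→10; -3=-1→8; -4=+1→7*
ply 2, O at 7 | -1=-1→6*; -3=-1→4; -4=-1→3
ply 3, X at 6 | -1=-1→5; -3=-1→3; -4=+1→2*
ply 4, O at 2 | -1=-1→1*
ply 5, X at 1 | -1=+1→0*
ply 6: 0 is terminal -1 (O); from 11 depth 11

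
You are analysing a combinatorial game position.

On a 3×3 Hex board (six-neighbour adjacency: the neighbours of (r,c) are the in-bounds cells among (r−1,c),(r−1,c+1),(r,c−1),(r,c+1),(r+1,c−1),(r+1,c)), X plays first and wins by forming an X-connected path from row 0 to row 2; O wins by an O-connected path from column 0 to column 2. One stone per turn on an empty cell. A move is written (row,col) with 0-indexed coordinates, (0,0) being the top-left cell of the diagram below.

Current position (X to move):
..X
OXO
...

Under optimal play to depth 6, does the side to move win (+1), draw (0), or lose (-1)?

p1 X@[..X/OXO/...]: (0,0)[X.X/OXO/...]+1* (0,1)[.XX/OXO/...]+1 (2,0)[..X/OXO/X..]+1 (2,1)[..X/OXO/.X.]+1 (2,2)[..X/OXO/..X]+1
p2 O@[X.X/OXO/...]: (0,1)[XOX/OXO/...]-1* (2,0)[X.X/OXO/O..]-1 (2,1)[X.X/OXO/.O.]-1 (2,2)[X.X/OXO/..O]-1
p3 X@[XOX/OXO/...]: (2,0)[XOX/OXO/X..]+1* (2,1)[XOX/OXO/.X.]+1 (2,2)[XOX/OXO/..X]+1
p4 O@[XOX/OXO/X..] terminal -1; root [..X/OXO/...] d6

value(..X/OXO/..., X) = +1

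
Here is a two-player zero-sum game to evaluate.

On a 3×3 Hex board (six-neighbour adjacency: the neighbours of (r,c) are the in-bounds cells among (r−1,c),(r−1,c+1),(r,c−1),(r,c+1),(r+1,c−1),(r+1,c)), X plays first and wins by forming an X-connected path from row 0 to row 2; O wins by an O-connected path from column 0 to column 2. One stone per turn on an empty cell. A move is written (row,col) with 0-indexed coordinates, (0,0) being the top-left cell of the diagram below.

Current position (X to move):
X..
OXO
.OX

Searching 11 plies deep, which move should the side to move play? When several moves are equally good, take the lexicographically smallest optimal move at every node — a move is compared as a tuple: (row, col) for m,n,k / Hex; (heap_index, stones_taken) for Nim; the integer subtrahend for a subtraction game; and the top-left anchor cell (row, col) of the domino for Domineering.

[X../OXO/.OX] X move#1: (0,1):-1/XX./OXO/.OX, (0,2):-1/X.X/OXO/.OX, (2,0):+1/X../OXO/XOX*
[X../OXO/XOX] O move#2: (0,1):-1/XO./OXO/XOX*, (0,2):-1/X.O/OXO/XOX
[XO./OXO/XOX] X move#3: (0,2):+1/XOX/OXO/XOX*
[XOX/OXO/XOX] end (terminal -1, O#4); searched X../OXO/.OX to 11

X's best at [X../OXO/.OX]: (2,0)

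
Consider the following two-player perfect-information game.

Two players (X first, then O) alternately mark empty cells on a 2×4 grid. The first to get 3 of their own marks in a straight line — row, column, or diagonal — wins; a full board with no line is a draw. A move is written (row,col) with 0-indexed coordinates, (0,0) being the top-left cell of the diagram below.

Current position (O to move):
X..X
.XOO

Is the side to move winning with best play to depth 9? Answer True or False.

O winning at [X..X/.XOO]: False

p1 O@[X..X/.XOO]: (0,1)[XO.X/.XOO]+0* (0,2)[X.OX/.XOO]+0 (1,0)[X..X/OXOO]+0
p2 X@[XO.X/.XOO]: (0,2)[XOXX/.XOO]+0* (1,0)[XO.X/XXOO]+0
p3 O@[XOXX/.XOO]: (1,0)[XOXX/OXOO]+0*
p4 X@[XOXX/OXOO] terminal +0; root [X..X/.XOO] d9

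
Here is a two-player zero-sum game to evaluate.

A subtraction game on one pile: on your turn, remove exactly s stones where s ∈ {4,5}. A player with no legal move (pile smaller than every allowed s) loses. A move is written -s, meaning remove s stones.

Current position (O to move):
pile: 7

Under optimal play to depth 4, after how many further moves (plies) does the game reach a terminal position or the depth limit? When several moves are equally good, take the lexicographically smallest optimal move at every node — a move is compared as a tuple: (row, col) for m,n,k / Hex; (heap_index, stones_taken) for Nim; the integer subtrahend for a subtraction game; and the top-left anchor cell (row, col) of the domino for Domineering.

p1 O@[7]: -4[3]+1* -5[2]+1
p2 X@[3] terminal -1; root [7] d4

PV length from [7]: 1 ply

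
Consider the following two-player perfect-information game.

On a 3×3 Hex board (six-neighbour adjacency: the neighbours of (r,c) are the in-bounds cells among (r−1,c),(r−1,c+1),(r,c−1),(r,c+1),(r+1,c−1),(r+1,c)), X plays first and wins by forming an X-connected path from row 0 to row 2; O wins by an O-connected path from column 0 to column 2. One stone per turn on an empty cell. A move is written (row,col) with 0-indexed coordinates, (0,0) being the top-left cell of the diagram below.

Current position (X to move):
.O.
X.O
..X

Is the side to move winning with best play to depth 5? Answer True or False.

X winning at [.O./X.O/..X]: True

ply 1, X at .O./X.O/..X | (0,0)=-1→XO./X.O/..X; (0,2)=-1→.OX/X.O/..X; (1,1)=+1→.O./XXO/..X*; (2,0)=-1→.O./X.O/X.X; (2,1)=-1→.O./X.O/.XX
ply 2, O at .O./XXO/..X | (0,0)=-1→OO./XXO/..X*; (0,2)=-1→.OO/XXO/..X; (2,0)=-1→.O./XXO/O.X; (2,1)=-1→.O./XXO/.OX
ply 3, X at OO./XXO/..X | (0,2)=+1→OOX/XXO/..X*; (2,0)=-1→OO./XXO/X.X; (2,1)=-1→OO./XXO/.XX
ply 4, O at OOX/XXO/..X | (2,0)=-1→OOX/XXO/O.X*; (2,1)=-1→OOX/XXO/.OX
ply 5, X at OOX/XXO/O.X | (2,1)=+1→OOX/XXO/OXX*
ply 6: OOX/XXO/OXX is terminal -1 (O); from .O./X.O/..X depth 5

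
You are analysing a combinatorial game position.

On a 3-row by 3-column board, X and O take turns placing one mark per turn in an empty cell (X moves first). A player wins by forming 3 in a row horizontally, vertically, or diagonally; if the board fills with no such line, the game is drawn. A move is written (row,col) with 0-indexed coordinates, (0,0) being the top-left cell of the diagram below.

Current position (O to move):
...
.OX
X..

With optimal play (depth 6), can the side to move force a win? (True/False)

O winning at [.../.OX/X..]: False

p1 O@[.../.OX/X..]: (0,0)[O../.OX/X..]-1 (0,1)[.O./.OX/X..]+0* (0,2)[..O/.OX/X..]+0 (1,0)[.../OOX/X..]-1 (2,1)[.../.OX/XO.]+0 (2,2)[.../.OX/X.O]+0
p2 X@[.O./.OX/X..]: (0,0)[XO./.OX/X..]-1 (0,2)[.OX/.OX/X..]-1 (1,0)[.O./XOX/X..]-1 (2,1)[.O./.OX/XX.]+0* (2,2)[.O./.OX/X.X]-1
p3 O@[.O./.OX/XX.]: (0,0)[OO./.OX/XX.]-1 (0,2)[.OO/.OX/XX.]-1 (1,0)[.O./OOX/XX.]-1 (2,2)[.O./.OX/XXO]+0*
p4 X@[.O./.OX/XXO]: (0,0)[XO./.OX/XXO]+0* (0,2)[.OX/.OX/XXO]-1 (1,0)[.O./XOX/XXO]-1
p5 O@[XO./.OX/XXO]: (0,2)[XOO/.OX/XXO]-1 (1,0)[XO./OOX/XXO]+0*
p6 X@[XO./OOX/XXO]: (0,2)[XOX/OOX/XXO]+0*
p7 O@[XOX/OOX/XXO] terminal +0; root [.../.OX/X..] d6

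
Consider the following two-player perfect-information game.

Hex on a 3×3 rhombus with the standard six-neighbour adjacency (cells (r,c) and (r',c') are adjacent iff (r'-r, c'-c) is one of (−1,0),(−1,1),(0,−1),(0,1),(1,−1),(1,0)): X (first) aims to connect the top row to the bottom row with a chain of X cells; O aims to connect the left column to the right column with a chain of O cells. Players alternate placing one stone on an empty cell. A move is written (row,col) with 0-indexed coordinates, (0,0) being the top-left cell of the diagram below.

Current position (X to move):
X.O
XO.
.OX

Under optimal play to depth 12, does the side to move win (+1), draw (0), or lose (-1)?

value(X.O/XO./.OX, X) = +1

p1 X@[X.O/XO./.OX]: (0,1)[XXO/XO./.OX]-1 (1,2)[X.O/XOX/.OX]-1 (2,0)[X.O/XO./XOX]+1*
p2 O@[X.O/XO./XOX] terminal -1; root [X.O/XO./.OX] d12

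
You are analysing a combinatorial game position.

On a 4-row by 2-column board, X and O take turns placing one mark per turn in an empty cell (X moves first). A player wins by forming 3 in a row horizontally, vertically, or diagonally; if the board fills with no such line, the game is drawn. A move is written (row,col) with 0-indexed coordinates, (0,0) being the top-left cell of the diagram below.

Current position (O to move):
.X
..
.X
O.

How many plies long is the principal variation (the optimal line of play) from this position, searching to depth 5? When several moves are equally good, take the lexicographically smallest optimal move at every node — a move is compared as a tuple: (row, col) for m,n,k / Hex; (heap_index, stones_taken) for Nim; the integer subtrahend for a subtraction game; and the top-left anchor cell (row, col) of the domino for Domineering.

p1 O@[.X/../.X/O.]: (0,0)[OX/../.X/O.]-1 (1,0)[.X/O./.X/O.]-1 (1,1)[.X/.O/.X/O.]+0* (2,0)[.X/../OX/O.]-1 (3,1)[.X/../.X/OO]-1
p2 X@[.X/.O/.X/O.]: (0,0)[XX/.O/.X/O.]+0* (1,0)[.X/XO/.X/O.]+0 (2,0)[.X/.O/XX/O.]+0 (3,1)[.X/.O/.X/OX]+0
p3 O@[XX/.O/.X/O.]: (1,0)[XX/OO/.X/O.]+0* (2,0)[XX/.O/OX/O.]+0 (3,1)[XX/.O/.X/OO]+0
p4 X@[XX/OO/.X/O.]: (2,0)[XX/OO/XX/O.]+0* (3,1)[XX/OO/.X/OX]-1
p5 O@[XX/OO/XX/O.]: (3,1)[XX/OO/XX/OO]+0*
p6 X@[XX/OO/XX/OO] terminal +0; root [.X/../.X/O.] d5

PV length from [.X/../.X/O.]: 5 plies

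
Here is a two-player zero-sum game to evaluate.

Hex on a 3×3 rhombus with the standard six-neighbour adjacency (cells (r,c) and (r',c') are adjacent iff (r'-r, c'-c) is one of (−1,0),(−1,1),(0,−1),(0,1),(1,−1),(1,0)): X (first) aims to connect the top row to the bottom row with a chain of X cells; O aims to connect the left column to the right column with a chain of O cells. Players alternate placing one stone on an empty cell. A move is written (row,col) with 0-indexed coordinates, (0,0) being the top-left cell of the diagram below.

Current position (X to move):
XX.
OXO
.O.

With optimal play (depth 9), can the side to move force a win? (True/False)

ply 1, X at XX./OXO/.O. | (0,2)=-1→XXX/OXO/.O.; (2,0)=+1→XX./OXO/XO.*; (2,2)=-1→XX./OXO/.OX
ply 2: XX./OXO/XO. is terminal -1 (O); from XX./OXO/.O. depth 9

X winning at [XX./OXO/.O.]: True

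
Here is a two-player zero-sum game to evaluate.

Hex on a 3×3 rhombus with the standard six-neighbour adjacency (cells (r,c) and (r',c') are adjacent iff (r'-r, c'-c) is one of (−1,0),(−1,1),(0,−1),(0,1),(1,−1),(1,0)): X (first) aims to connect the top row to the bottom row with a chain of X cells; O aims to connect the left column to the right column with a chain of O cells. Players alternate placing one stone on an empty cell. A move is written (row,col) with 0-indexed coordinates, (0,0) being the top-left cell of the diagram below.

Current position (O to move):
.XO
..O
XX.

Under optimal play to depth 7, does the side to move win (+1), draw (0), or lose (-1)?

value(.XO/..O/XX., O) = -1

ply 1, O at .XO/..O/XX. | (0,0)=-1→OXO/..O/XX.*; (1,0)=-1→.XO/O.O/XX.; (1,1)=-1→.XO/.OO/XX.; (2,2)=-1→.XO/..O/XXO
ply 2, X at OXO/..O/XX. | (1,0)=+1→OXO/X.O/XX.*; (1,1)=+1→OXO/.XO/XX.; (2,2)=+1→OXO/..O/XXX
ply 3: OXO/X.O/XX. is terminal -1 (O); from .XO/..O/XX. depth 7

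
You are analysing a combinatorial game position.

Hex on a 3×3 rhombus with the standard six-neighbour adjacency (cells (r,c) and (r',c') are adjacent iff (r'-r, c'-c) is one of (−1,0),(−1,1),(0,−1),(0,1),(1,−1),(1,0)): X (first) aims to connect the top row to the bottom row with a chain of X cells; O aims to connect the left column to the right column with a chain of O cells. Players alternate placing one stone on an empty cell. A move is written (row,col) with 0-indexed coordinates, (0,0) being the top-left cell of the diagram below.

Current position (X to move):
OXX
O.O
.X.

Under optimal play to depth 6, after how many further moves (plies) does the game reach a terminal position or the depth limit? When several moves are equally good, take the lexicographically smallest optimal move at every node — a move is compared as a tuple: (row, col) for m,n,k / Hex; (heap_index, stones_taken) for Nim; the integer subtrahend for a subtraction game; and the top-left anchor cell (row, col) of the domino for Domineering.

[OXX/O.O/.X.] X move#1: (1,1):+1/OXX/OXO/.X.*, (2,0):-1/OXX/O.O/XX., (2,2):-1/OXX/O.O/.XX
[OXX/OXO/.X.] end (terminal -1, O#2); searched OXX/O.O/.X. to 6

PV length from [OXX/O.O/.X.]: 1 ply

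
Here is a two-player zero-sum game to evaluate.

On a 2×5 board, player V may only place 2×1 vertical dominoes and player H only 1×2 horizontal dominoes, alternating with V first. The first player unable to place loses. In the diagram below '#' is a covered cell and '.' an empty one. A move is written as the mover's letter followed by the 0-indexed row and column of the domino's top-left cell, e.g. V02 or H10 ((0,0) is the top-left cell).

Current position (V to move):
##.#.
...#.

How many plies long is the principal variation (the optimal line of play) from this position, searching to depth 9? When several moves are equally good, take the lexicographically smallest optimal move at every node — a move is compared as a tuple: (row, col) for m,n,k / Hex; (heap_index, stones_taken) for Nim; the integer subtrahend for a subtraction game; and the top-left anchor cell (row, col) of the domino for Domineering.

p1 V@[##.#./...#.]: V02[####./..##.]+1* V04[##.##/...##]-1
p2 H@[####./..##.]: H10[####./####.]-1*
p3 V@[####./####.]: V04[#####/#####]+1*
p4 H@[#####/#####] terminal -1; root [##.#./...#.] d9

PV length from [##.#./...#.]: 3 plies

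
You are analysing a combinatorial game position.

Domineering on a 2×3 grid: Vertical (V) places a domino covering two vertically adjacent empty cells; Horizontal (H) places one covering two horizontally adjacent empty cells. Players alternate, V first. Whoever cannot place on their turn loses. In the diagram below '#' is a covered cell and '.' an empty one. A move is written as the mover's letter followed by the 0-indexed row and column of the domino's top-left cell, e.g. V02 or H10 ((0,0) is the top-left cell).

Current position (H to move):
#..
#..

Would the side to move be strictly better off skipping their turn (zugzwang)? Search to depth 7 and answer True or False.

[#../#..] H move#1: H01:+1/###/#..*, H11:+1/#../###
[###/#..] end (terminal -1, V#2); searched #../#.. to 7
suppose H passes — search the same position with V to move:
pass> [#../#..] V move#1: V01:+1/##./##.*, V02:+1/#.#/#.#
pass> [##./##.] end (terminal -1, H#2); searched #../#.. to 7
for H: play +1, pass -1

zugzwang(#../#.., H) = False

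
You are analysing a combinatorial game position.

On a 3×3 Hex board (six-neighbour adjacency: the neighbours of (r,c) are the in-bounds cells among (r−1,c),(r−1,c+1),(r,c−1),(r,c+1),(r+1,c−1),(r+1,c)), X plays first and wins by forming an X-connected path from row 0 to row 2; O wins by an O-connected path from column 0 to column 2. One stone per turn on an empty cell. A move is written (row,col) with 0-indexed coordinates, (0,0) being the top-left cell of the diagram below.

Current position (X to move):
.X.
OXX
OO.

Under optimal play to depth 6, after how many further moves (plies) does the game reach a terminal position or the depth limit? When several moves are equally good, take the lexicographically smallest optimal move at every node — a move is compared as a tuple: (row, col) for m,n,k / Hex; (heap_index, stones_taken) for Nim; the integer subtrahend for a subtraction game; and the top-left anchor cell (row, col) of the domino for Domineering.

ply 1, X at .X./OXX/OO. | (0,0)=-1→XX./OXX/OO.; (0,2)=-1→.XX/OXX/OO.; (2,2)=+1→.X./OXX/OOX*
ply 2: .X./OXX/OOX is terminal -1 (O); from .X./OXX/OO. depth 6

PV length from [.X./OXX/OO.]: 1 ply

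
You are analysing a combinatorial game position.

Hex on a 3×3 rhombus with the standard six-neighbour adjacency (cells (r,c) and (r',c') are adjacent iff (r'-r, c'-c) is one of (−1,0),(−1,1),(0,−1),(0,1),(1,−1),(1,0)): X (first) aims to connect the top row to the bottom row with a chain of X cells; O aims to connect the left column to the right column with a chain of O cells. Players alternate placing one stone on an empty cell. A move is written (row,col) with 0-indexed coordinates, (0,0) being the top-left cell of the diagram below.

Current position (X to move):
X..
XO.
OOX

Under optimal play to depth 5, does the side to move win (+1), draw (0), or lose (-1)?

value(X../XO./OOX, X) = -1

ply 1, X at X../XO./OOX | (0,1)=-1→XX./XO./OOX*; (0,2)=-1→X.X/XO./OOX; (1,2)=-1→X../XOX/OOX
ply 2, O at XX./XO./OOX | (0,2)=+1→XXO/XO./OOX*; (1,2)=+1→XX./XOO/OOX
ply 3: XXO/XO./OOX is terminal -1 (X); from X../XO./OOX depth 5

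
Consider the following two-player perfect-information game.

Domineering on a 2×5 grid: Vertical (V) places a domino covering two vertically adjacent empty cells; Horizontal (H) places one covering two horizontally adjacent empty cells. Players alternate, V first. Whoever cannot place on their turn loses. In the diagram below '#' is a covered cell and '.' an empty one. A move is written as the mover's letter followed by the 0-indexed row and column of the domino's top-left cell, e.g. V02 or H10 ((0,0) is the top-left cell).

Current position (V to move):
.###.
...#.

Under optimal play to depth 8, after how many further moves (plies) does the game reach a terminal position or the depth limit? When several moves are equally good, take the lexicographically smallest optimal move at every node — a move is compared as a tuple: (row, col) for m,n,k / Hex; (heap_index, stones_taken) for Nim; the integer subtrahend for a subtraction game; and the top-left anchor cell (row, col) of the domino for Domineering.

PV length from [.###./...#.]: 3 plies

ply 1, V at .###./...#. | V00=+1→####./#..#.*; V04=-1→.####/...##
ply 2, H at ####./#..#. | H11=-1→####./####.*
ply 3, V at ####./####. | V04=+1→#####/#####*
ply 4: #####/##### is terminal -1 (H); from .###./...#. depth 8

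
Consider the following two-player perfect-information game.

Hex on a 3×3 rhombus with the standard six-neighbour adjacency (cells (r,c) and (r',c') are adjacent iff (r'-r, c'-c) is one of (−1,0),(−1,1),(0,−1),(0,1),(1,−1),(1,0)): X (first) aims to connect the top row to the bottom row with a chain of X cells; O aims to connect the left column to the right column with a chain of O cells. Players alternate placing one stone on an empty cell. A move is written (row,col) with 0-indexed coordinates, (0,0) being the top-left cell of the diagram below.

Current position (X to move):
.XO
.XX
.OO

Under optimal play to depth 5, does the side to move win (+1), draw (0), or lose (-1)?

value(.XO/.XX/.OO, X) = +1

[.XO/.XX/.OO] X move#1: (0,0):-1/XXO/.XX/.OO, (1,0):-1/.XO/XXX/.OO, (2,0):+1/.XO/.XX/XOO*
[.XO/.XX/XOO] end (terminal -1, O#2); searched .XO/.XX/.OO to 5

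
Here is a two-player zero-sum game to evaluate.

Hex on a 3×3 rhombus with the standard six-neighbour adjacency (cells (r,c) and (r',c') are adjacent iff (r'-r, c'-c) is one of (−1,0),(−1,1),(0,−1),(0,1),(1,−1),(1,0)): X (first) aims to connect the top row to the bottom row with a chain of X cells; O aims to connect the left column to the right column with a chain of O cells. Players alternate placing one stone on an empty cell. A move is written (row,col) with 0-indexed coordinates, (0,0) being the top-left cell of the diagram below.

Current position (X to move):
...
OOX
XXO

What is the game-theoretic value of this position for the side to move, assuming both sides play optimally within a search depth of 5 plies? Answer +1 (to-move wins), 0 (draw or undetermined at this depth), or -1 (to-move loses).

value(.../OOX/XXO, X) = +1

p1 X@[.../OOX/XXO]: (0,0)[X../OOX/XXO]-1 (0,1)[.X./OOX/XXO]-1 (0,2)[..X/OOX/XXO]+1*
p2 O@[..X/OOX/XXO] terminal -1; root [.../OOX/XXO] d5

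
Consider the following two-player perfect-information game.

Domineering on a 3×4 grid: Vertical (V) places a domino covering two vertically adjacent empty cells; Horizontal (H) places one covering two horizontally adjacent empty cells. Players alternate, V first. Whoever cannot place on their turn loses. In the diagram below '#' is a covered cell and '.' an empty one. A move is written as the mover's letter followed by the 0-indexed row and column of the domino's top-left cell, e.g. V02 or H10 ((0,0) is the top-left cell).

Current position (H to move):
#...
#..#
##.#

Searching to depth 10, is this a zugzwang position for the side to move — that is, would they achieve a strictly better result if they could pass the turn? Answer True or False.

zugzwang(#.../#..#/##.#, H) = False

[#.../#..#/##.#] H move#1: H01:-1/###./#..#/##.#, H02:-1/#.##/#..#/##.#, H11:+1/#.../####/##.#*
[#.../####/##.#] end (terminal -1, V#2); searched #.../#..#/##.# to 10
suppose H passes — search the same position with V to move:
pass> [#.../#..#/##.#] V move#1: V01:+1/##../##.#/##.#*, V02:+1/#.#./#.##/##.#, V12:-1/#.../#.##/####
pass> [##../##.#/##.#] H move#2: H02:-1/####/##.#/##.#*
pass> [####/##.#/##.#] V move#3: V12:+1/####/####/####*
pass> [####/####/####] end (terminal -1, H#4); searched #.../#..#/##.# to 10
for H: play +1, pass -1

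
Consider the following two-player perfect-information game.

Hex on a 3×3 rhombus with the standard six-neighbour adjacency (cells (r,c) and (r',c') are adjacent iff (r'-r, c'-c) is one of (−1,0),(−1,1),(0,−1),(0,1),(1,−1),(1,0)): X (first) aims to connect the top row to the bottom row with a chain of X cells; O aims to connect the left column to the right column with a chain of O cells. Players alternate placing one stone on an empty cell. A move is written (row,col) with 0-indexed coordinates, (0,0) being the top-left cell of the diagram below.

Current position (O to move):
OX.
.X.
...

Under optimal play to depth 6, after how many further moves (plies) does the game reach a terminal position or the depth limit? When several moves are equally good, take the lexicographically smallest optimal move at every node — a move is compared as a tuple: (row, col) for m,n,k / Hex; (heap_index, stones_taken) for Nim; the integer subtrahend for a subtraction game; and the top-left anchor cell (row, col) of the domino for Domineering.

PV length from [OX./.X./...]: 4 plies

p1 O@[OX./.X./...]: (0,2)[OXO/.X./...]-1* (1,0)[OX./OX./...]-1 (1,2)[OX./.XO/...]-1 (2,0)[OX./.X./O..]-1 (2,1)[OX./.X./.O.]-1 (2,2)[OX./.X./..O]-1
p2 X@[OXO/.X./...]: (1,0)[OXO/XX./...]+1* (1,2)[OXO/.XX/...]+1 (2,0)[OXO/.X./X..]+1 (2,1)[OXO/.X./.X.]+1 (2,2)[OXO/.X./..X]+1
p3 O@[OXO/XX./...]: (1,2)[OXO/XXO/...]-1* (2,0)[OXO/XX./O..]-1 (2,1)[OXO/XX./.O.]-1 (2,2)[OXO/XX./..O]-1
p4 X@[OXO/XXO/...]: (2,0)[OXO/XXO/X..]+1* (2,1)[OXO/XXO/.X.]+1 (2,2)[OXO/XXO/..X]+1
p5 O@[OXO/XXO/X..] terminal -1; root [OX./.X./...] d6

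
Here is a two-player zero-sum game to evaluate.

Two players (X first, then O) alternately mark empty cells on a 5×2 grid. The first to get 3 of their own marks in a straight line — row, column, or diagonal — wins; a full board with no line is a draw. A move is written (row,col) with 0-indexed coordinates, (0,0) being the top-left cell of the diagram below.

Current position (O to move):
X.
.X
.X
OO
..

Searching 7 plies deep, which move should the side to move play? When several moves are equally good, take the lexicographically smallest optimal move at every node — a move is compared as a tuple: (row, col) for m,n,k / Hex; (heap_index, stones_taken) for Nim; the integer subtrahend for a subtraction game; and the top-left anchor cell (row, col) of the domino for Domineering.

O's best at [X./.X/.X/OO/..]: (0,1)

p1 O@[X./.X/.X/OO/..]: (0,1)[XO/.X/.X/OO/..]+0* (1,0)[X./OX/.X/OO/..]-1 (2,0)[X./.X/OX/OO/..]-1 (4,0)[X./.X/.X/OO/O.]-1 (4,1)[X./.X/.X/OO/.O]-1
p2 X@[XO/.X/.X/OO/..]: (1,0)[XO/XX/.X/OO/..]+0* (2,0)[XO/.X/XX/OO/..]+0 (4,0)[XO/.X/.X/OO/X.]+0 (4,1)[XO/.X/.X/OO/.X]-1
p3 O@[XO/XX/.X/OO/..]: (2,0)[XO/XX/OX/OO/..]+0* (4,0)[XO/XX/.X/OO/O.]-1 (4,1)[XO/XX/.X/OO/.O]-1
p4 X@[XO/XX/OX/OO/..]: (4,0)[XO/XX/OX/OO/X.]+0* (4,1)[XO/XX/OX/OO/.X]-1
p5 O@[XO/XX/OX/OO/X.]: (4,1)[XO/XX/OX/OO/XO]+0*
p6 X@[XO/XX/OX/OO/XO] terminal +0; root [X./.X/.X/OO/..] d7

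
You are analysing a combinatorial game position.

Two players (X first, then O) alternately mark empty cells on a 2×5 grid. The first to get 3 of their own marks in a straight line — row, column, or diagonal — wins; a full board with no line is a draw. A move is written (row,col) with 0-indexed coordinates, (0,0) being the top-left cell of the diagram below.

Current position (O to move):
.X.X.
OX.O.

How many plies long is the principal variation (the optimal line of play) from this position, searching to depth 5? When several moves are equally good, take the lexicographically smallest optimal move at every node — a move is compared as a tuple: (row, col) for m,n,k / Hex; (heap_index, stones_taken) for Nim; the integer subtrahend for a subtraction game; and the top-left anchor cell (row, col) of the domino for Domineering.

PV length from [.X.X./OX.O.]: 5 plies

p1 O@[.X.X./OX.O.]: (0,0)[OX.X./OX.O.]-1 (0,2)[.XOX./OX.O.]+0* (0,4)[.X.XO/OX.O.]-1 (1,2)[.X.X./OXOO.]-1 (1,4)[.X.X./OX.OO]-1
p2 X@[.XOX./OX.O.]: (0,0)[XXOX./OX.O.]+0* (0,4)[.XOXX/OX.O.]+0 (1,2)[.XOX./OXXO.]+0 (1,4)[.XOX./OX.OX]+0
p3 O@[XXOX./OX.O.]: (0,4)[XXOXO/OX.O.]+0* (1,2)[XXOX./OXOO.]+0 (1,4)[XXOX./OX.OO]+0
p4 X@[XXOXO/OX.O.]: (1,2)[XXOXO/OXXO.]+0* (1,4)[XXOXO/OX.OX]+0
p5 O@[XXOXO/OXXO.]: (1,4)[XXOXO/OXXOO]+0*
p6 X@[XXOXO/OXXOO] terminal +0; root [.X.X./OX.O.] d5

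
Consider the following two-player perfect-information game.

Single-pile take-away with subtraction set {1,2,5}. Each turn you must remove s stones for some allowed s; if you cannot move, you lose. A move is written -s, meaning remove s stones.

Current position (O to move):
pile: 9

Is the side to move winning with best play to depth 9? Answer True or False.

O winning at [9]: False

[9] O move#1: -1:-1/8*, -2:-1/7, -5:-1/4
[8] X move#2: -1:-1/7, -2:+1/6*, -5:+1/3
[6] O move#3: -1:-1/5*, -2:-1/4, -5:-1/1
[5] X move#4: -1:-1/4, -2:+1/3*, -5:+1/0
[3] O move#5: -1:-1/2*, -2:-1/1
[2] X move#6: -1:-1/1, -2:+1/0*
[0] end (terminal -1, O#7); searched 9 to 9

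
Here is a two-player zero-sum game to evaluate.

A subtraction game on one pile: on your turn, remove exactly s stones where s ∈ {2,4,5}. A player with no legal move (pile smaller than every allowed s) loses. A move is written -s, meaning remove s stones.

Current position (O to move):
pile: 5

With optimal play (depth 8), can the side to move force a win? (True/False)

O winning at [5]: True

ply 1, O at 5 | -2=-1→3; -4=+1→1*; -5=+1→0
ply 2: 1 is terminal -1 (X); from 5 depth 8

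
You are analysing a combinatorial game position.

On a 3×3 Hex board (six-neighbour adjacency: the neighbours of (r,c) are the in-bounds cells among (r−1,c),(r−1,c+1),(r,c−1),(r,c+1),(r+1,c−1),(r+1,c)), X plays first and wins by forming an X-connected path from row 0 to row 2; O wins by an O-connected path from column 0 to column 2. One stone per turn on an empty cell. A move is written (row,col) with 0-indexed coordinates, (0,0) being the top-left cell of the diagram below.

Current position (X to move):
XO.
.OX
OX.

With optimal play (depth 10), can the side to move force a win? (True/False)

[XO./.OX/OX.] X move#1: (0,2):+1/XOX/.OX/OX.*, (1,0):-1/XO./XOX/OX., (2,2):-1/XO./.OX/OXX
[XOX/.OX/OX.] end (terminal -1, O#2); searched XO./.OX/OX. to 10

X winning at [XO./.OX/OX.]: True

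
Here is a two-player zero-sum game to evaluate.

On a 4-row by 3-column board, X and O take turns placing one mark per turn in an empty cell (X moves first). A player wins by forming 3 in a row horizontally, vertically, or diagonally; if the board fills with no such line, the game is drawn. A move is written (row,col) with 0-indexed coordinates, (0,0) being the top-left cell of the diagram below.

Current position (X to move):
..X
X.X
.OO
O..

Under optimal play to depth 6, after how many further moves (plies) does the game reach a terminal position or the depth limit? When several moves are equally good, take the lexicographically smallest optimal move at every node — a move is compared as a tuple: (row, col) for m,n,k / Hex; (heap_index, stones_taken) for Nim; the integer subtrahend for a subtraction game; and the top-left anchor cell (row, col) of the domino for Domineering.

PV length from [..X/X.X/.OO/O..]: 1 ply

ply 1, X at ..X/X.X/.OO/O.. | (0,0)=-1→X.X/X.X/.OO/O..; (0,1)=-1→.XX/X.X/.OO/O..; (1,1)=+1→..X/XXX/.OO/O..*; (2,0)=+1→..X/X.X/XOO/O..; (3,1)=-1→..X/X.X/.OO/OX.; (3,2)=-1→..X/X.X/.OO/O.X
ply 2: ..X/XXX/.OO/O.. is terminal -1 (O); from ..X/X.X/.OO/O.. depth 6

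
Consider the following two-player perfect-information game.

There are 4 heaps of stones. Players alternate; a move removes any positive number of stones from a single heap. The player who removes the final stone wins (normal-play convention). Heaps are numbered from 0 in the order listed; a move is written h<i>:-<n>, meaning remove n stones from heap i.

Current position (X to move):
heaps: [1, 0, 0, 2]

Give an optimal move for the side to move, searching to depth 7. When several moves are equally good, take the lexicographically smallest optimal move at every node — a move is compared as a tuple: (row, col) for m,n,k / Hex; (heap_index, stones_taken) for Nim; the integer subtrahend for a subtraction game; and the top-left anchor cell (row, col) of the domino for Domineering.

[(1,0,0,2)] X move#1: h0:-1:-1/(0,0,0,2), h3:-1:+1/(1,0,0,1)*, h3:-2:-1/(1,0,0,0)
[(1,0,0,1)] O move#2: h0:-1:-1/(0,0,0,1)*, h3:-1:-1/(1,0,0,0)
[(0,0,0,1)] X move#3: h3:-1:+1/(0,0,0,0)*
[(0,0,0,0)] end (terminal -1, O#4); searched (1,0,0,2) to 7

X's best at [(1,0,0,2)]: h3:-1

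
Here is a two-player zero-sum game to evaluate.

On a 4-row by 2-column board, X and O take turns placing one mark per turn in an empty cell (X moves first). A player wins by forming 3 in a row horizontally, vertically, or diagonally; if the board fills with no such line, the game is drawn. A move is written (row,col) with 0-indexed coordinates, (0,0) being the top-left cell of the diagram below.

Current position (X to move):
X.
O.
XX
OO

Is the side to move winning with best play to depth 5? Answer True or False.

X winning at [X./O./XX/OO]: False

ply 1, X at X./O./XX/OO | (0,1)=+0→XX/O./XX/OO*; (1,1)=+0→X./OX/XX/OO
ply 2, O at XX/O./XX/OO | (1,1)=+0→XX/OO/XX/OO*
ply 3: XX/OO/XX/OO is terminal +0 (X); from X./O./XX/OO depth 5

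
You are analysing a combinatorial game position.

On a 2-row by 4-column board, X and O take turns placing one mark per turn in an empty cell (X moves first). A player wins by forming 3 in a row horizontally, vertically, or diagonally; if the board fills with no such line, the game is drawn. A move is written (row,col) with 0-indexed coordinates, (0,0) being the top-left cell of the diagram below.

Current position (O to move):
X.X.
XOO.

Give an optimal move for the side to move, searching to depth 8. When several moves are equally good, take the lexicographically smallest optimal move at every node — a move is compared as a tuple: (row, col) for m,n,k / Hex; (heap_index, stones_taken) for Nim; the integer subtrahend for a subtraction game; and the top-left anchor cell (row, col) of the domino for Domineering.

[X.X./XOO.] O move#1: (0,1):+0/XOX./XOO., (0,3):-1/X.XO/XOO., (1,3):+1/X.X./XOOO*
[X.X./XOOO] end (terminal -1, X#2); searched X.X./XOO. to 8

O's best at [X.X./XOO.]: (1,3)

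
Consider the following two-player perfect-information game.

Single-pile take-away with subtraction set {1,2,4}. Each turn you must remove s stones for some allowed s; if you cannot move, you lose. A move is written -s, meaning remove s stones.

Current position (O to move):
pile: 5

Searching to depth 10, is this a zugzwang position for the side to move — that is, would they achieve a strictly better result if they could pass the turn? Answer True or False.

zugzwang(5, O) = False

ply 1, O at 5 | -1=-1→4; -2=+1→3*; -4=-1→1
ply 2, X at 3 | -1=-1→2*; -2=-1→1
ply 3, O at 2 | -1=-1→1; -2=+1→0*
ply 4: 0 is terminal -1 (X); from 5 depth 10
suppose O passes — search the same position with X to move:
pass> ply 1, X at 5 | -1=-1→4; -2=+1→3*; -4=-1→1
pass> ply 2, O at 3 | -1=-1→2*; -2=-1→1
pass> ply 3, X at 2 | -1=-1→1; -2=+1→0*
pass> ply 4: 0 is terminal -1 (O); from 5 depth 10
for O: play +1, pass -1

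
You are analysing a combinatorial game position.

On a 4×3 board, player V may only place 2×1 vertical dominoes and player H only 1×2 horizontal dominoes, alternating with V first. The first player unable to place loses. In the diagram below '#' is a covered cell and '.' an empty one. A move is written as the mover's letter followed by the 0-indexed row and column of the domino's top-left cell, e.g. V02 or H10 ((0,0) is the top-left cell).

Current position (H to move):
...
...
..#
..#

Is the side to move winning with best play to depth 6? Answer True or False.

H winning at [.../.../..#/..#]: False

p1 H@[.../.../..#/..#]: H00[##./.../..#/..#]-1* H01[.##/.../..#/..#]-1 H10[.../##./..#/..#]-1 H11[.../.##/..#/..#]-1 H20[.../.../###/..#]-1 H30[.../.../..#/###]-1
p2 V@[##./.../..#/..#]: V02[###/..#/..#/..#]-1 V10[##./#../#.#/..#]+1* V11[##./.#./.##/..#]+1 V20[##./.../#.#/#.#]+1 V21[##./.../.##/.##]+1
p3 H@[##./#../#.#/..#]: H11[##./###/#.#/..#]-1* H30[##./#../#.#/###]-1
p4 V@[##./###/#.#/..#]: V21[##./###/###/.##]+1*
p5 H@[##./###/###/.##] terminal -1; root [.../.../..#/..#] d6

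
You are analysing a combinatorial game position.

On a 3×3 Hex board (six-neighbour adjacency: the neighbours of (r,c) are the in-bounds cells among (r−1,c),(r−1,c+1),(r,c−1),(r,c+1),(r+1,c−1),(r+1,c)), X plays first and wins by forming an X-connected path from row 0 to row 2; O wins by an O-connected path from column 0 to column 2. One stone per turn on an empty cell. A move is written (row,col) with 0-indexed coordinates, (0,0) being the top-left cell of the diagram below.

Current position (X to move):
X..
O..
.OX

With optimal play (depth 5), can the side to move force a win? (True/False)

ply 1, X at X../O../.OX | (0,1)=-1→XX./O../.OX; (0,2)=-1→X.X/O../.OX; (1,1)=+1→X../OX./.OX*; (1,2)=-1→X../O.X/.OX; (2,0)=-1→X../O../XOX
ply 2, O at X../OX./.OX | (0,1)=-1→XO./OX./.OX*; (0,2)=-1→X.O/OX./.OX; (1,2)=-1→X../OXO/.OX; (2,0)=-1→X../OX./OOX
ply 3, X at XO./OX./.OX | (0,2)=+1→XOX/OX./.OX*; (1,2)=-1→XO./OXX/.OX; (2,0)=-1→XO./OX./XOX
ply 4, O at XOX/OX./.OX | (1,2)=-1→XOX/OXO/.OX*; (2,0)=-1→XOX/OX./OOX
ply 5, X at XOX/OXO/.OX | (2,0)=+1→XOX/OXO/XOX*
ply 6: XOX/OXO/XOX is terminal -1 (O); from X../O../.OX depth 5

X winning at [X../O../.OX]: True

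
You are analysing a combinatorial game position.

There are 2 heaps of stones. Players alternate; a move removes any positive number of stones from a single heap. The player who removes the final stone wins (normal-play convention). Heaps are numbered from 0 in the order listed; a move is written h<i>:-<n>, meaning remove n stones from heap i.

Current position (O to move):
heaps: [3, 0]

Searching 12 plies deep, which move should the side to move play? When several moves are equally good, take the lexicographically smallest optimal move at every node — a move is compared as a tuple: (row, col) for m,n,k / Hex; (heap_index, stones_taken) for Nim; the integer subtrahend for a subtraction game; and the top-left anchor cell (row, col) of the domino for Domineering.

p1 O@[(3,0)]: h0:-1[(2,0)]-1 h0:-2[(1,0)]-1 h0:-3[(0,0)]+1*
p2 X@[(0,0)] terminal -1; root [(3,0)] d12

O's best at [(3,0)]: h0:-3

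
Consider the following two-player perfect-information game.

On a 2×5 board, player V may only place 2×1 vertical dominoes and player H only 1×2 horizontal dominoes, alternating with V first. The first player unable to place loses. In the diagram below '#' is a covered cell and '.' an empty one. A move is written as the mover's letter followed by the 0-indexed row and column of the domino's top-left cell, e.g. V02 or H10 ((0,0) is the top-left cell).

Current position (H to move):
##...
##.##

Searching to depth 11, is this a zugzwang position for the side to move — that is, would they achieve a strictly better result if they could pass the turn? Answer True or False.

zugzwang(##.../##.##, H) = False

[##.../##.##] H move#1: H02:+1/####./##.##*, H03:-1/##.##/##.##
[####./##.##] end (terminal -1, V#2); searched ##.../##.## to 11
pass branch (V moves first from the same position):
  | [##.../##.##] V move#1: V02:-1/###../#####*
  | [###../#####] H move#2: H03:+1/#####/#####*
  | [#####/#####] end (terminal -1, V#3); searched ##.../##.## to 11
H moving scores +1; H passing scores +1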